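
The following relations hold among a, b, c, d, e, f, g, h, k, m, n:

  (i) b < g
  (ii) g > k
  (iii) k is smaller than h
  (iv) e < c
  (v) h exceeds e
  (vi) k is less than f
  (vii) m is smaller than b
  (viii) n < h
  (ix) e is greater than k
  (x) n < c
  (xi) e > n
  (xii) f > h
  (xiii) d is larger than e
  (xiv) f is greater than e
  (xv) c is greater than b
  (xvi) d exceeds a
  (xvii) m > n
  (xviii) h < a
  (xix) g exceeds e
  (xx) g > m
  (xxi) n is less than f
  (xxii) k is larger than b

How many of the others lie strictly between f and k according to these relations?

Chaining upward from k reaches: e, h, c, g, a, d.
Chaining downward from f reaches: n, m, b, e, h.
Strictly between k and f are those in both lists: e, h — 2 elements.

2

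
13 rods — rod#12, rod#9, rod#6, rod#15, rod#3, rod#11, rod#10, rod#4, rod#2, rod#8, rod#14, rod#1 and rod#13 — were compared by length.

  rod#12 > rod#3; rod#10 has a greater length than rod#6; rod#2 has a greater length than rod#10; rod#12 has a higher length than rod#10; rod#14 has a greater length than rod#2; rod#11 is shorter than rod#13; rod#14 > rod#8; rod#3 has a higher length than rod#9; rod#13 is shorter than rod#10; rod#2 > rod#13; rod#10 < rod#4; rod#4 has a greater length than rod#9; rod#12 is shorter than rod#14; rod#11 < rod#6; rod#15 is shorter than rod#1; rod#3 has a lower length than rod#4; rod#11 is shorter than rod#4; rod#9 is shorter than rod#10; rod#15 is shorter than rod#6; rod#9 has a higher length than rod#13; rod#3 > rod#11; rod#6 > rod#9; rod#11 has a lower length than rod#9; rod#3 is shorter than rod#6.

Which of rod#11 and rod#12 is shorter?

rod#11

rod#11 < rod#13 < rod#9 < rod#3 < rod#6 < rod#10 < rod#12, by transitivity through rod#13, rod#9, rod#3, rod#6, rod#10.
So rod#11 < rod#12; rod#11 is the shorter of the two.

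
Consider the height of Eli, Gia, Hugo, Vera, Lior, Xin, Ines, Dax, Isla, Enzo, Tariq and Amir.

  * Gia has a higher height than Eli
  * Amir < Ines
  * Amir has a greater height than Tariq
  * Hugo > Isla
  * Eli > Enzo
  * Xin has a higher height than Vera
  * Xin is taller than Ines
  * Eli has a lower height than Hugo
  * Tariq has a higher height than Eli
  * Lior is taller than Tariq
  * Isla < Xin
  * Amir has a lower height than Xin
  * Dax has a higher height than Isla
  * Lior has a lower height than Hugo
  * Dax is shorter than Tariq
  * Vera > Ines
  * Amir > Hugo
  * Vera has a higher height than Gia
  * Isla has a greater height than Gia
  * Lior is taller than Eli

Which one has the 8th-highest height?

The consecutive relations fix a unique order: Enzo < Eli < Gia < Isla < Dax < Tariq < Lior < Hugo < Amir < Ines < Vera < Xin.
The 8th largest is Dax.

Dax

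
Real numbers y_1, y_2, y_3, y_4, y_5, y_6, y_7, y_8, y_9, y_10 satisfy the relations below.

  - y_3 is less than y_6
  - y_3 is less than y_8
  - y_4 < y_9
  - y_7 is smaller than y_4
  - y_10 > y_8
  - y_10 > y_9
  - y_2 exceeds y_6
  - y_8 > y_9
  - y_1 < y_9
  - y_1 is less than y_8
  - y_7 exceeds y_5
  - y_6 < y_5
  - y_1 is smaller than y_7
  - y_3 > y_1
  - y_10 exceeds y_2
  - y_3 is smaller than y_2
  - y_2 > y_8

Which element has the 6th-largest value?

y_7

Chaining the given pairs: y_1 < y_3 < y_6 < y_5 < y_7 < y_4 < y_9 < y_8 < y_2 < y_10.
The 6th largest is y_7.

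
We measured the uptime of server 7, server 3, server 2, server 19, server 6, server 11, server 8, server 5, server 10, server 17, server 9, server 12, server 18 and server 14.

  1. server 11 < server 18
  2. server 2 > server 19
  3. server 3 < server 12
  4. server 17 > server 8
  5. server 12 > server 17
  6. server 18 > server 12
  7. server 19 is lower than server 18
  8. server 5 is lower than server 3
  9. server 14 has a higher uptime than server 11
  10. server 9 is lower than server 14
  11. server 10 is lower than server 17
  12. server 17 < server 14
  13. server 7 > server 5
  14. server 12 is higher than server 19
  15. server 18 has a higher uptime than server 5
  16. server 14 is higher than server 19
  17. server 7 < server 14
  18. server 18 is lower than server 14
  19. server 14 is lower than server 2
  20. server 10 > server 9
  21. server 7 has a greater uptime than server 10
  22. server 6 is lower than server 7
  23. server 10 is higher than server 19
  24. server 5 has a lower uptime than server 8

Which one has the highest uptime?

server 2

server 6 is not greatest since server 6 < server 7; server 9 is not greatest since server 9 < server 10; server 5 is not greatest since server 5 < server 8; server 19 is not greatest since server 19 < server 2; server 3 is not greatest since server 3 < server 12; server 8 is not greatest since server 8 < server 17; server 10 is not greatest since server 10 < server 17; server 7 is not greatest since server 7 < server 14; server 17 is not greatest since server 17 < server 12; server 12 is not greatest since server 12 < server 18; server 11 is not greatest since server 11 < server 14; server 18 is not greatest since server 18 < server 14; server 14 is not greatest since server 14 < server 2.
Only server 2 has nothing above it, so server 2 is the highest uptime.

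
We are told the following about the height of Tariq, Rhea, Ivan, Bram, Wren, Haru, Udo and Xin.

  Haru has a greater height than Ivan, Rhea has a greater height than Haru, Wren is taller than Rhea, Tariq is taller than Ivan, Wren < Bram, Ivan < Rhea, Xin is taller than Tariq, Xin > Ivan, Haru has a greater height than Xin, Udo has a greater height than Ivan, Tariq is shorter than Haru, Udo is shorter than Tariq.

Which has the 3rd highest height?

Chaining the given pairs: Ivan < Udo < Tariq < Xin < Haru < Rhea < Wren < Bram.
The 3rd largest is Rhea.

Rhea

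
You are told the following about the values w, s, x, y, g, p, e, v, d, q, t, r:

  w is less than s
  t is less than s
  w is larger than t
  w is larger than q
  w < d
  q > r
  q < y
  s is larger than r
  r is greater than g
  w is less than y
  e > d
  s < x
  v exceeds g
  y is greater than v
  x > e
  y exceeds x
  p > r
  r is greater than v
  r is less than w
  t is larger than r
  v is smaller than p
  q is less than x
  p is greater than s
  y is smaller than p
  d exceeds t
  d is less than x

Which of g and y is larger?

Chaining the given relations: g < v < r < q < w < d < e < x < y.
So g < y; y is the larger of the two.

y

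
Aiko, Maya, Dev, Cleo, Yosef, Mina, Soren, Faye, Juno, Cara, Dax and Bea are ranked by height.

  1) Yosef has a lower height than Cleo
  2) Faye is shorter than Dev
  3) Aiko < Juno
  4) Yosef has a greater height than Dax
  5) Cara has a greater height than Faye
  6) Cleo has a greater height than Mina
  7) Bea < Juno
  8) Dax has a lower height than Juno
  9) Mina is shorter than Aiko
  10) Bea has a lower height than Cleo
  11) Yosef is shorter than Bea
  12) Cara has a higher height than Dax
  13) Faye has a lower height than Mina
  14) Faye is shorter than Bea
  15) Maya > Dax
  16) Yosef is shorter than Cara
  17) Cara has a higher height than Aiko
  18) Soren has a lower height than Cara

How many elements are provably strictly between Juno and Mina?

Chaining upward from Mina reaches: Aiko, Cara, Cleo.
Chaining downward from Juno reaches: Faye, Dax, Aiko, Yosef, Bea.
Strictly between Mina and Juno are those in both lists: Aiko — 1 element.

1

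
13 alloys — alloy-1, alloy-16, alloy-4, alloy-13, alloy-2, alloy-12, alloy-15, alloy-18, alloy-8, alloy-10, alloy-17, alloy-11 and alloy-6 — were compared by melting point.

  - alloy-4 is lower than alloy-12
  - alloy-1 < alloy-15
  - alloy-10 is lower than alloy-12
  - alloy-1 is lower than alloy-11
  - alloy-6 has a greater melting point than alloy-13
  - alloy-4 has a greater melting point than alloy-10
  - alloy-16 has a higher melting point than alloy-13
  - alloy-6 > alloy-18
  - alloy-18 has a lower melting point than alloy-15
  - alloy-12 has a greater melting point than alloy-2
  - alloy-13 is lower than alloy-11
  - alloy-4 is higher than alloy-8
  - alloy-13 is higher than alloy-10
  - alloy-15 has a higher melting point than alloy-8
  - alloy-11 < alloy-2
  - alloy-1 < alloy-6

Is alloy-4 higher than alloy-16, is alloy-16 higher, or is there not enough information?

Following every chain through alloy-4: above alloy-4 we get alloy-12; below alloy-4 we get alloy-10, alloy-8.
alloy-16 is not reached, and no chain runs the other way from alloy-16 to alloy-4.
So the given relations leave the order of alloy-4 and alloy-16 undetermined.

undetermined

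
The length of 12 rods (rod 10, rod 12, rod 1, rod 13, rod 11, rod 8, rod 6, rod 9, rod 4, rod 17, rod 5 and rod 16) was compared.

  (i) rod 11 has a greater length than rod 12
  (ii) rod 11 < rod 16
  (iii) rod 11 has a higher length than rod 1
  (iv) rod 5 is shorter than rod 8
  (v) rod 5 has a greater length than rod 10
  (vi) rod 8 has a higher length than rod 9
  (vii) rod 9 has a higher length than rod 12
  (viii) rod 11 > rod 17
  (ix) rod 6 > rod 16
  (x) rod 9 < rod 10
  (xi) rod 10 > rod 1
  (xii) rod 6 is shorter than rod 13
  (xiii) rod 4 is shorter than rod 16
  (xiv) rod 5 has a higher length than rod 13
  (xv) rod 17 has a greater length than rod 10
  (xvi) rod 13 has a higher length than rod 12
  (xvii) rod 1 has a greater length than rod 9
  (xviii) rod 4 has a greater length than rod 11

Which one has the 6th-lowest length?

rod 11

Chaining the given pairs: rod 12 < rod 9 < rod 1 < rod 10 < rod 17 < rod 11 < rod 4 < rod 16 < rod 6 < rod 13 < rod 5 < rod 8.
Counting 6 from the smallest end gives rod 11.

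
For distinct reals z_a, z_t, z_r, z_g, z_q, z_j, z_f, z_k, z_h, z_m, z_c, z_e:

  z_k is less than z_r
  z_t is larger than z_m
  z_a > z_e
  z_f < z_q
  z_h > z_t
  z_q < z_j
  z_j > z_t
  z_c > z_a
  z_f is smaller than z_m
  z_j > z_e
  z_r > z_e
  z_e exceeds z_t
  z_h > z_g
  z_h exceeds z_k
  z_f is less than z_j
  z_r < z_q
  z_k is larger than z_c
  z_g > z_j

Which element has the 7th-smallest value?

The consecutive relations fix a unique order: z_f < z_m < z_t < z_e < z_a < z_c < z_k < z_r < z_q < z_j < z_g < z_h.
The 7th smallest is z_k.

z_k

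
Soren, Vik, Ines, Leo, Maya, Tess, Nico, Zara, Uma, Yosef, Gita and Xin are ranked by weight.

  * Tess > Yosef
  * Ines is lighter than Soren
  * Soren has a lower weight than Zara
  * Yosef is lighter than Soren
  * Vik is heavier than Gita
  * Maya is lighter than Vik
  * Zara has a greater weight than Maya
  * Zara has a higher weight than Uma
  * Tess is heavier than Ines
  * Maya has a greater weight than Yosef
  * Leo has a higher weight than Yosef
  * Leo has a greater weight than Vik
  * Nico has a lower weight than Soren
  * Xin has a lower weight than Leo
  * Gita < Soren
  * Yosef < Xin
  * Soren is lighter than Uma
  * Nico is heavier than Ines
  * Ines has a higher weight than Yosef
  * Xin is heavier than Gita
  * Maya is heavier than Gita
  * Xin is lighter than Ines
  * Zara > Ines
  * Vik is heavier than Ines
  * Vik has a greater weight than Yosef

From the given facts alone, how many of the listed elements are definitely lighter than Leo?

6

The elements the relations force below Leo are Gita, Yosef, Xin, Maya, Ines, Vik — no chain reaches any other.
That is 6.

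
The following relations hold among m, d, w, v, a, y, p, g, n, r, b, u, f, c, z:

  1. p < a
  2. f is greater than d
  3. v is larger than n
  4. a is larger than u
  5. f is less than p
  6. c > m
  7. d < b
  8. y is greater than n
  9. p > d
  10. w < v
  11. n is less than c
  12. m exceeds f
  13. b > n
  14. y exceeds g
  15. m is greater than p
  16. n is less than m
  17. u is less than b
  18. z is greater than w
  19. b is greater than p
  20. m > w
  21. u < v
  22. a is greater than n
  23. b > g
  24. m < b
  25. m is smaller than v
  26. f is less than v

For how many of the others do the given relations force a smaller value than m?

The elements the relations force below m are d, f, w, n, p — no chain reaches any other.
That is 5.

5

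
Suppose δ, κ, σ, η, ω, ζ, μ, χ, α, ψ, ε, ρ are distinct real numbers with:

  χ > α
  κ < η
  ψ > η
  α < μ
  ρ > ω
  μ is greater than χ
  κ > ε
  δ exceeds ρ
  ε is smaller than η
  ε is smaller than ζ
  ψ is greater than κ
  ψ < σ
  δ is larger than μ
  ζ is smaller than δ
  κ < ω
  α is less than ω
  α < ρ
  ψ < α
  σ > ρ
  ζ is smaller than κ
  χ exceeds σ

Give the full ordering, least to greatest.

Each adjacent pair is fixed by a given relation: ε < ζ; ζ < κ; κ < η; η < ψ; ψ < α; α < ω; ω < ρ; ρ < σ; σ < χ; χ < μ; μ < δ. Chaining them end to end gives the full order.

ε < ζ < κ < η < ψ < α < ω < ρ < σ < χ < μ < δ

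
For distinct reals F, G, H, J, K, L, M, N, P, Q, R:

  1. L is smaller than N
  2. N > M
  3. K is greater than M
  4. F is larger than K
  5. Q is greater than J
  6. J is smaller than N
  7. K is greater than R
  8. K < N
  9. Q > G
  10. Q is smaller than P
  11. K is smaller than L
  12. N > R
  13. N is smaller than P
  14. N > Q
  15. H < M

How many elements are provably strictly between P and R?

The relations place R below P. An element lies strictly between them when it is forced above R and also forced below P.
Above R: {K, L, N, F}. Below P: {H, M, J, G, K, L, Q, N}.
Intersection: {K, L, N} — 3.

3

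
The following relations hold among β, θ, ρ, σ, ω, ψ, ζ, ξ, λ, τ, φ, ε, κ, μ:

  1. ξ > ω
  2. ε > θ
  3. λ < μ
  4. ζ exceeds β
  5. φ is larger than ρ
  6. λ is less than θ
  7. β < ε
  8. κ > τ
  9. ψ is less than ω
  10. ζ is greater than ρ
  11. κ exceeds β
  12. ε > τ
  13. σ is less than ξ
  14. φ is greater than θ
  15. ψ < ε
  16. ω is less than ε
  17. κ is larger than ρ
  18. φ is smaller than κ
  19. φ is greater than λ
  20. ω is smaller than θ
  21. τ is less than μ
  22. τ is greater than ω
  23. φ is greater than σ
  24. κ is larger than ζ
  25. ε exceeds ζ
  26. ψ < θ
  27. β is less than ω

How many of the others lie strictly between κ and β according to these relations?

The relations place β below κ. An element lies strictly between them when it is forced above β and also forced below κ.
Above β: {ω, θ, τ, ζ, ξ, ε, φ, μ}. Below κ: {λ, σ, ψ, ω, θ, τ, ρ, ζ, φ}.
Intersection: {ω, θ, τ, ζ, φ} — 5.

5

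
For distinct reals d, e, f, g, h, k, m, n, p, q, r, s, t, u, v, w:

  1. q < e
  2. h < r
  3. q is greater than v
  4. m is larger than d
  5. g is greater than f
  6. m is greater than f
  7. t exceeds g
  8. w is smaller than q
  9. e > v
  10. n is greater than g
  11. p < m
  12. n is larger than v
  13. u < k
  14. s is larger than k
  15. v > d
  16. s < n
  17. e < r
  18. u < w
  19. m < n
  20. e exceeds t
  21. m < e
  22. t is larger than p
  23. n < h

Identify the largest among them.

r

u is not greatest since u < w; p is not greatest since p < t; f is not greatest since f < g; k is not greatest since k < s; g is not greatest since g < t; w is not greatest since w < q; d is not greatest since d < m; m is not greatest since m < n; s is not greatest since s < n; t is not greatest since t < e; v is not greatest since v < q; n is not greatest since n < h; q is not greatest since q < e; h is not greatest since h < r; e is not greatest since e < r.
Only r has nothing above it, so r is the largest.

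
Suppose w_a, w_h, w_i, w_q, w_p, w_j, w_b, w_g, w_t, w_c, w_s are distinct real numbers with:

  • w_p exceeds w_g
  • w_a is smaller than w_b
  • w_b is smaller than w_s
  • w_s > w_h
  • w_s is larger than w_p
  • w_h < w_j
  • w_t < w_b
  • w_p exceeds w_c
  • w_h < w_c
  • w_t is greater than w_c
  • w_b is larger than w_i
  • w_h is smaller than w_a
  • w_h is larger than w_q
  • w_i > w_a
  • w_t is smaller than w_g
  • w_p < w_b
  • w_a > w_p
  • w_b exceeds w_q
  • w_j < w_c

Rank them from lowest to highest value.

The consecutive links are each given: w_q < w_h; w_h < w_j; w_j < w_c; w_c < w_t; w_t < w_g; w_g < w_p; w_p < w_a; w_a < w_i; w_i < w_b; w_b < w_s.

w_q < w_h < w_j < w_c < w_t < w_g < w_p < w_a < w_i < w_b < w_s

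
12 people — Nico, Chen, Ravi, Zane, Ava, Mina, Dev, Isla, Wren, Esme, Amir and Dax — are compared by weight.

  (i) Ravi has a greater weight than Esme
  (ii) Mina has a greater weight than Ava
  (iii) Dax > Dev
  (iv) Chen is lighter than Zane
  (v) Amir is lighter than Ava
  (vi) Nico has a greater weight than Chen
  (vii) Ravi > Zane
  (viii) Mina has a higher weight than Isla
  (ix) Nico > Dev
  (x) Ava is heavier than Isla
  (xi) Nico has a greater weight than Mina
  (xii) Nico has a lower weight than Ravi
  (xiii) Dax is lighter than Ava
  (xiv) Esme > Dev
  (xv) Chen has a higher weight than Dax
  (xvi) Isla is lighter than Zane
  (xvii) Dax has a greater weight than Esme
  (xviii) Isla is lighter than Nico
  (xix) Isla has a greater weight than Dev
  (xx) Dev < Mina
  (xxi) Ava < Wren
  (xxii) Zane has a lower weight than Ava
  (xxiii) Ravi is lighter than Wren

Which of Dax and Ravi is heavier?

Dax < Chen and Chen < Zane give Dax < Zane.
With Zane < Ava: Dax < Chen < Zane < Ava.
With Ava < Mina: Dax < Chen < Zane < Ava < Mina.
With Mina < Nico: Dax < Chen < Zane < Ava < Mina < Nico.
Then Nico < Ravi extends the chain to Ravi.
So Dax < Ravi; Ravi is the heavier of the two.

Ravi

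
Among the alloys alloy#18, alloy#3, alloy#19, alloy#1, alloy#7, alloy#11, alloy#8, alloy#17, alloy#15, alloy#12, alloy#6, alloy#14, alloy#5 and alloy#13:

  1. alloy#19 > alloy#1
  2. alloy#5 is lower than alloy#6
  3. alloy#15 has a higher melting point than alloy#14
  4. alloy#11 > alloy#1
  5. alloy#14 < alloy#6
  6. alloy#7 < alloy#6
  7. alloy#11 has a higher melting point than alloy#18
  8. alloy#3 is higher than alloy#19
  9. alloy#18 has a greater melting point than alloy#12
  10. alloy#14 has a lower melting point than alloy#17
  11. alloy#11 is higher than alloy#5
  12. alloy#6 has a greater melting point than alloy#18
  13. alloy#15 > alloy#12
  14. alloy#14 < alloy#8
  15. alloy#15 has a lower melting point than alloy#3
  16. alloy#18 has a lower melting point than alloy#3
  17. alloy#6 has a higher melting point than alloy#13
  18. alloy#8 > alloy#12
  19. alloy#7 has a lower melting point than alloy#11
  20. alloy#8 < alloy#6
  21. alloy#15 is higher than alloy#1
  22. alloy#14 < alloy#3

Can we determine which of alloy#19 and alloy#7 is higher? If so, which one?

undetermined

Following every chain through alloy#19: above alloy#19 we get alloy#3; below alloy#19 we get alloy#1.
alloy#7 is not reached, and no chain runs the other way from alloy#7 to alloy#19.
So the given relations leave the order of alloy#19 and alloy#7 undetermined.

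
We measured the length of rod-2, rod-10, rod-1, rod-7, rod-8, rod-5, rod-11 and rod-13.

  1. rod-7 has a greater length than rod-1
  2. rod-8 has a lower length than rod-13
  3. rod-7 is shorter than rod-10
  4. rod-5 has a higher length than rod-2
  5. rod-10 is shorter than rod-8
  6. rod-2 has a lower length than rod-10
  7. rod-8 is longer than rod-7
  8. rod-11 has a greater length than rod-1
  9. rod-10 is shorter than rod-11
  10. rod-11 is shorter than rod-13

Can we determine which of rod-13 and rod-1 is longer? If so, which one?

rod-13

rod-1 < rod-7 and rod-7 < rod-10 give rod-1 < rod-10.
With rod-10 < rod-11: rod-1 < rod-7 < rod-10 < rod-11.
Then rod-11 < rod-13 extends the chain to rod-13.
So rod-13 is longer.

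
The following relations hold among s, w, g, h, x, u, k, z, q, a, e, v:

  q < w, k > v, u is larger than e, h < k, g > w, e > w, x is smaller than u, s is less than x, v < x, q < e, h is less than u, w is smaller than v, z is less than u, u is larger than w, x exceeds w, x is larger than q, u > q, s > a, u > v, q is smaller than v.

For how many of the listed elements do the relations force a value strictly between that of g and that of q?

The relations place q below g. An element lies strictly between them when it is forced above q and also forced below g.
Above q: {w, v, e, k, x, u}. Below g: {w}.
Intersection: {w} — 1.

1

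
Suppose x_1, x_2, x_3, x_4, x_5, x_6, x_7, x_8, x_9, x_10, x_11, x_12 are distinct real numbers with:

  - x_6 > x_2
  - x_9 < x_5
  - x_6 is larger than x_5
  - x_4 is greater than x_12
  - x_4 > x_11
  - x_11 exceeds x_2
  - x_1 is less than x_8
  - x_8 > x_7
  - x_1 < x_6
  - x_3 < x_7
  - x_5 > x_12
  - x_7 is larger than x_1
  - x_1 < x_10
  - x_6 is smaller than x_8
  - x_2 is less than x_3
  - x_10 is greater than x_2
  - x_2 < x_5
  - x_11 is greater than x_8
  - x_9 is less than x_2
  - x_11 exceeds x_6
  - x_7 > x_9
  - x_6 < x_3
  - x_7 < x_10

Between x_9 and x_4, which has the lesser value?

x_9

Following the relations from x_9: x_9 < x_2 < x_5 < x_6 < x_3 < x_7 < x_8 < x_11 < x_4.
So x_9 < x_4; x_9 is the smaller of the two.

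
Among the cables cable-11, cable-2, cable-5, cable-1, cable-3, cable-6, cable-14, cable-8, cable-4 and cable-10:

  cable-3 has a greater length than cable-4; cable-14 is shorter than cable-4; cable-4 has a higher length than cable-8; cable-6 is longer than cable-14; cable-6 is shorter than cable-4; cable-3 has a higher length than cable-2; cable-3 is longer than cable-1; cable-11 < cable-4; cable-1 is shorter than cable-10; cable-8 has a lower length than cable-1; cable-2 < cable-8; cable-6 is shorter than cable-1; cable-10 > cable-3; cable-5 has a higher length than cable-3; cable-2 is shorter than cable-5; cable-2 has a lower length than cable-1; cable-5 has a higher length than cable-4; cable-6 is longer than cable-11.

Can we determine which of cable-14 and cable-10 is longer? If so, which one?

cable-10

cable-14 < cable-6 and cable-6 < cable-4 give cable-14 < cable-4.
Then cable-4 < cable-3 extends the chain to cable-3.
Then cable-3 < cable-10 extends the chain to cable-10.
So cable-10 is longer.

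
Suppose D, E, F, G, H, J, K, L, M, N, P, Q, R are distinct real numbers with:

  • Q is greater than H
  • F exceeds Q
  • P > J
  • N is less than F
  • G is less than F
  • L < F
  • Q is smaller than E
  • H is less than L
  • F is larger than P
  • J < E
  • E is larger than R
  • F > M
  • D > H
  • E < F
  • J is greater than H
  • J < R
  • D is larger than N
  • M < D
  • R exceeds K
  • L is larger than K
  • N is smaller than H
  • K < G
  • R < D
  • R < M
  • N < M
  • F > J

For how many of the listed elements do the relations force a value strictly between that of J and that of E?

Chaining upward from J reaches: R, P, M, D, F.
Chaining downward from E reaches: K, N, H, Q, R.
Strictly between J and E are those in both lists: R — 1 element.

1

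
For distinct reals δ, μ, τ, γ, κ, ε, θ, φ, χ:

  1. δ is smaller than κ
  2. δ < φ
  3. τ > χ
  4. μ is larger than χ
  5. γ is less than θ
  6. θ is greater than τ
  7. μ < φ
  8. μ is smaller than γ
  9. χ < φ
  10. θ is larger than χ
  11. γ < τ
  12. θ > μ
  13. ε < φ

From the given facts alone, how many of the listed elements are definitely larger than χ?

5

From χ the given relations immediately reach μ, τ, θ, φ.
From those, γ — 5 in total.
No other element is forced above χ by the given relations, so the count is 5.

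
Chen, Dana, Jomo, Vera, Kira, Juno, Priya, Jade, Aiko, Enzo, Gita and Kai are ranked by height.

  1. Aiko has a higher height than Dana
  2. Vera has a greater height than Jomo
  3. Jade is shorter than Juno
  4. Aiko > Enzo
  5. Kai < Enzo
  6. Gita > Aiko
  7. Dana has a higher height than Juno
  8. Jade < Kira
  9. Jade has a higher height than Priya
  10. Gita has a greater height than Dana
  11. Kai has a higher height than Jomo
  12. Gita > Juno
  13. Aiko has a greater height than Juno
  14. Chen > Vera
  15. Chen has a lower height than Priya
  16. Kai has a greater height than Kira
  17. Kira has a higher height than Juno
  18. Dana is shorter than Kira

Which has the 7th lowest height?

Chaining the given pairs: Jomo < Vera < Chen < Priya < Jade < Juno < Dana < Kira < Kai < Enzo < Aiko < Gita.
The 7th smallest is Dana.

Dana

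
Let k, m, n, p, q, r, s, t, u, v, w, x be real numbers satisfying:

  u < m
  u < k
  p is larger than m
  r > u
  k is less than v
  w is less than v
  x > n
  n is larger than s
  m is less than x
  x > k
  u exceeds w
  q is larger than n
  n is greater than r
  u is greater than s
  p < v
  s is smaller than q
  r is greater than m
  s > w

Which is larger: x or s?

x

The relevant relations are s < u; u < m; m < r; r < n; n < x.
Together: s < u < m < r < n < x.
So s < x; x is the larger of the two.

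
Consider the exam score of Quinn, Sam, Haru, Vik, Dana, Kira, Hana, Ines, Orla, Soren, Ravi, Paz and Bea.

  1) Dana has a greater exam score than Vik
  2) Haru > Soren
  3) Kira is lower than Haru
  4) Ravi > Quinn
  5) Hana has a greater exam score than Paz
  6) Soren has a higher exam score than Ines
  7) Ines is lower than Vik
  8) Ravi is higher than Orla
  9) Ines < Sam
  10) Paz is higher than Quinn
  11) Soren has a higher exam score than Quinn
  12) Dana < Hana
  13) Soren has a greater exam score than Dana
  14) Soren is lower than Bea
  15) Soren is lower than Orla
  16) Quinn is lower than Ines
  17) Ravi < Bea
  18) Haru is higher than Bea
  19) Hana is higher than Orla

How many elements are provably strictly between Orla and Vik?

2

The relations place Vik below Orla. An element lies strictly between them when it is forced above Vik and also forced below Orla.
Above Vik: {Dana, Soren, Hana, Ravi, Bea, Haru}. Below Orla: {Quinn, Ines, Dana, Soren}.
Intersection: {Dana, Soren} — 2.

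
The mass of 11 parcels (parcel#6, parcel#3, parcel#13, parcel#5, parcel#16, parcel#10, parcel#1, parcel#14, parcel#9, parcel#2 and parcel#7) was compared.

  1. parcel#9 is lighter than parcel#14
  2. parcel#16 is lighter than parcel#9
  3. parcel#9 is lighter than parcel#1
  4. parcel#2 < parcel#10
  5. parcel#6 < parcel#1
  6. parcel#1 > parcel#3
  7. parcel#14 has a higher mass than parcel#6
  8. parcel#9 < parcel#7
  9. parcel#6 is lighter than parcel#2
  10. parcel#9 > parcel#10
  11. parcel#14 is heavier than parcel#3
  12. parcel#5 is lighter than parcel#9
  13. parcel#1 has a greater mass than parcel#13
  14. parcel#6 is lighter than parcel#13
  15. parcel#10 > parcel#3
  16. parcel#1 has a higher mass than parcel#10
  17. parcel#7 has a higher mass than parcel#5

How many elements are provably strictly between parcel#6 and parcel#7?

The relations place parcel#6 below parcel#7. An element lies strictly between them when it is forced above parcel#6 and also forced below parcel#7.
Above parcel#6: {parcel#13, parcel#2, parcel#10, parcel#9, parcel#1, parcel#14}. Below parcel#7: {parcel#16, parcel#5, parcel#2, parcel#3, parcel#10, parcel#9}.
Intersection: {parcel#2, parcel#10, parcel#9} — 3.

3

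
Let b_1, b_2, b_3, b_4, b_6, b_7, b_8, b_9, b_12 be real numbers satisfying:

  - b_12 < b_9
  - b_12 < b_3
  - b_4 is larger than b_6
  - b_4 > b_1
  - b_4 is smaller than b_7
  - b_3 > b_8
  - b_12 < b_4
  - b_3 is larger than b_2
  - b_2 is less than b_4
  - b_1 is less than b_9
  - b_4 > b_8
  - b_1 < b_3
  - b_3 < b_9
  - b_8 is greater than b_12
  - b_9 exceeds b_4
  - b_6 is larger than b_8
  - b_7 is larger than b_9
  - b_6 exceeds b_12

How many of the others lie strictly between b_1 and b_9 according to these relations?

The relations place b_1 below b_9. An element lies strictly between them when it is forced above b_1 and also forced below b_9.
Above b_1: {b_3, b_4, b_7}. Below b_9: {b_2, b_12, b_8, b_3, b_6, b_4}.
Intersection: {b_3, b_4} — 2.

2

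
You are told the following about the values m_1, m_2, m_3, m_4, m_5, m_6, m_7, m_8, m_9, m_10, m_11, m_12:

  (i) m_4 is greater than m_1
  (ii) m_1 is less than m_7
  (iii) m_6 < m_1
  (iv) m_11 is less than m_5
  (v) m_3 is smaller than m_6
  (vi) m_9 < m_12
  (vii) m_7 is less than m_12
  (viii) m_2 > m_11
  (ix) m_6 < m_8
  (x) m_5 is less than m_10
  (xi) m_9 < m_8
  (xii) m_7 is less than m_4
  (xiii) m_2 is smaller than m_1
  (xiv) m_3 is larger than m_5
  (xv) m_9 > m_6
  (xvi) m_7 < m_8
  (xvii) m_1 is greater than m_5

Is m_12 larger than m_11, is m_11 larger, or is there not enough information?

m_11 < m_5 and m_5 < m_1 give m_11 < m_1.
With m_1 < m_7: m_11 < m_5 < m_1 < m_7.
Then m_7 < m_12 extends the chain to m_12.
So m_12 is larger.

m_12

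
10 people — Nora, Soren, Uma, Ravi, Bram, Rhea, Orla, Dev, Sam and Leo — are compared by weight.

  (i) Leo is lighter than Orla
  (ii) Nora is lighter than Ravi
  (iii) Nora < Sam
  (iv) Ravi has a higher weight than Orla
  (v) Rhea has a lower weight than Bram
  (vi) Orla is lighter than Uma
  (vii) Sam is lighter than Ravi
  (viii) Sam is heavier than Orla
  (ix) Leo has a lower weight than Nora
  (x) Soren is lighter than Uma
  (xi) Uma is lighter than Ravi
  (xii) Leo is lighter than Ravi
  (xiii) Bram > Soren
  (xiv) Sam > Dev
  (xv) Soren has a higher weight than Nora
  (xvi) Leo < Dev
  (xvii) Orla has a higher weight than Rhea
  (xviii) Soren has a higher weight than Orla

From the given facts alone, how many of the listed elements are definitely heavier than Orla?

5

The elements the relations force above Orla are Soren, Bram, Sam, Uma, Ravi — no chain reaches any other.
That is 5.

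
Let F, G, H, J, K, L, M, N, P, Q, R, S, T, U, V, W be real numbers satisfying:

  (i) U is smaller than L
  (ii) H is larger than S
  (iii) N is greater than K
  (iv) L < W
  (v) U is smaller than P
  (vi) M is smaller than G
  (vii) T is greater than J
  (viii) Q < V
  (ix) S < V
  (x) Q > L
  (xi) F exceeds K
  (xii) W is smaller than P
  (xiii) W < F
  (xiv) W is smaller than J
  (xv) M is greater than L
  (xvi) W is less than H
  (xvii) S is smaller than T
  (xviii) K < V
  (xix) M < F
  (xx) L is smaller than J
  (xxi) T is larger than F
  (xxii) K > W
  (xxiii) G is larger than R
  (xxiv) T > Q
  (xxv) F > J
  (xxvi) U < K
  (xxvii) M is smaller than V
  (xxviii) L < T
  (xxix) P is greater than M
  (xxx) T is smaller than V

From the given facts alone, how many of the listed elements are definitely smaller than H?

Directly below H: W, S.
One step further: L (3 so far).
One step further: U (4 so far).
No other element is forced below H by the given relations, so the count is 4.

4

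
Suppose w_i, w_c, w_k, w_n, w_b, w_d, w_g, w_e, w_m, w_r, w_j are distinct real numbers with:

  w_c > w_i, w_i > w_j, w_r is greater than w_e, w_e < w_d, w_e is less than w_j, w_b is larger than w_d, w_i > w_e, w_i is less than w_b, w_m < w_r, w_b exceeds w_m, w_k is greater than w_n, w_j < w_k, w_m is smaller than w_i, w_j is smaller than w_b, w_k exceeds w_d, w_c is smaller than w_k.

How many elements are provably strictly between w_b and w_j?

1

The relations place w_j below w_b. An element lies strictly between them when it is forced above w_j and also forced below w_b.
Above w_j: {w_i, w_c, w_k}. Below w_b: {w_e, w_m, w_d, w_i}.
Intersection: {w_i} — 1.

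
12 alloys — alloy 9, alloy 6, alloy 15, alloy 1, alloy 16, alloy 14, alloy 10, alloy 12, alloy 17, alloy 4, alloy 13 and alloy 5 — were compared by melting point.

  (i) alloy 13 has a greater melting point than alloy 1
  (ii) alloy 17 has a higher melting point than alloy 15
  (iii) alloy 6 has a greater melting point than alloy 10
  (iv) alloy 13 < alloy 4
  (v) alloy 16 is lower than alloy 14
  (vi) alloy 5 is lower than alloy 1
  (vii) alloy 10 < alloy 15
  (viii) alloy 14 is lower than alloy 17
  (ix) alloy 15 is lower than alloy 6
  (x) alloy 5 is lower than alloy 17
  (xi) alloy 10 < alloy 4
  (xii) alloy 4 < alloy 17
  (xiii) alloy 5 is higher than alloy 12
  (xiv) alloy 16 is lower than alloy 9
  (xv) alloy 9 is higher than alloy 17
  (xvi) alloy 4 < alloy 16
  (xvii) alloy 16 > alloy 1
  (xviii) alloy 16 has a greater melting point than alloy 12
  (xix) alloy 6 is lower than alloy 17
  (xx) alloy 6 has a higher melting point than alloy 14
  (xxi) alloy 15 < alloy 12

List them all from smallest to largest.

Nothing is placed below alloy 10, so it is least; from there alloy 10 < alloy 15; alloy 15 < alloy 12; alloy 12 < alloy 5; alloy 5 < alloy 1; alloy 1 < alloy 13; alloy 13 < alloy 4; alloy 4 < alloy 16; alloy 16 < alloy 14; alloy 14 < alloy 6; alloy 6 < alloy 17; alloy 17 < alloy 9, each given directly.

alloy 10 < alloy 15 < alloy 12 < alloy 5 < alloy 1 < alloy 13 < alloy 4 < alloy 16 < alloy 14 < alloy 6 < alloy 17 < alloy 9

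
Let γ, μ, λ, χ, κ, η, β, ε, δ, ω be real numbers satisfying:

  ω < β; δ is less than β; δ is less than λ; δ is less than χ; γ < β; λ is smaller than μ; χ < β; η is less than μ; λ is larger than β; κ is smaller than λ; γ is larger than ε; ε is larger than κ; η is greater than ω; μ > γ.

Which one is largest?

μ

ω is not greatest since ω < η; κ is not greatest since κ < λ; δ is not greatest since δ < χ; χ is not greatest since χ < β; ε is not greatest since ε < γ; γ is not greatest since γ < β; β is not greatest since β < λ; η is not greatest since η < μ; λ is not greatest since λ < μ.
Only μ has nothing above it, so μ is the largest.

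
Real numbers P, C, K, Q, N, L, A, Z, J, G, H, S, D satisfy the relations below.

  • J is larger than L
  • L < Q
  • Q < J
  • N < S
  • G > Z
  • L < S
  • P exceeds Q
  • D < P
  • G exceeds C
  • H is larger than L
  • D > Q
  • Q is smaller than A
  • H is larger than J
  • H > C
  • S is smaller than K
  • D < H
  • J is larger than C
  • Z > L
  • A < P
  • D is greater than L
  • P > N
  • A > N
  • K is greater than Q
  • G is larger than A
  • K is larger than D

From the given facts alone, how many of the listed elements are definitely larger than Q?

Directly above Q: A, D, P, J, K.
One step further: H, G (7 so far).
No other element is forced above Q by the given relations, so the count is 7.

7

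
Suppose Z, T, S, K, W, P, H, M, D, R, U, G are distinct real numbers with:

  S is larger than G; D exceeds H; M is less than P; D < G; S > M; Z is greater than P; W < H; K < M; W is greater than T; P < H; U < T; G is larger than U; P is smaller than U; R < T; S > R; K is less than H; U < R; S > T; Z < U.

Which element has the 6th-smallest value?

R

Piecing the relations together gives one ordering: K < M < P < Z < U < R < T < W < H < D < G < S.
Counting 6 from the smallest end gives R.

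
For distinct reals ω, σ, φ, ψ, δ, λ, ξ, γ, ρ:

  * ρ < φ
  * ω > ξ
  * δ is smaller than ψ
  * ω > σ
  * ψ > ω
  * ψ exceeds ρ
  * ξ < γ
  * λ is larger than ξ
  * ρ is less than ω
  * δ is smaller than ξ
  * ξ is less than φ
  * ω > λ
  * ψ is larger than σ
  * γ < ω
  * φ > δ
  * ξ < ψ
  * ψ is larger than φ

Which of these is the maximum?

ψ

Chaining downward from ψ: directly below it, δ, ξ, ρ, σ, φ, ω; then λ, γ.
That covers every other element, and nothing is given above ψ, so ψ is the maximum.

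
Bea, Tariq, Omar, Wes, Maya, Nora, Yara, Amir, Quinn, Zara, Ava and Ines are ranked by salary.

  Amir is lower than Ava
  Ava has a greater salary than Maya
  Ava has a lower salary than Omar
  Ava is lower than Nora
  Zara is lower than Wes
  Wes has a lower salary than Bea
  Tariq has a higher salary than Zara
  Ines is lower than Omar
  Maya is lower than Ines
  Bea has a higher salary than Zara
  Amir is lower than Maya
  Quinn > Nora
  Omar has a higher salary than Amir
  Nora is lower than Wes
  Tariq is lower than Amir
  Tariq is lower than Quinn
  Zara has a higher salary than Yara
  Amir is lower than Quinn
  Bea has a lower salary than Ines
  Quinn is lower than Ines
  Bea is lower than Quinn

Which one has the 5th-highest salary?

Wes

The consecutive relations fix a unique order: Yara < Zara < Tariq < Amir < Maya < Ava < Nora < Wes < Bea < Quinn < Ines < Omar.
The 5th largest is Wes.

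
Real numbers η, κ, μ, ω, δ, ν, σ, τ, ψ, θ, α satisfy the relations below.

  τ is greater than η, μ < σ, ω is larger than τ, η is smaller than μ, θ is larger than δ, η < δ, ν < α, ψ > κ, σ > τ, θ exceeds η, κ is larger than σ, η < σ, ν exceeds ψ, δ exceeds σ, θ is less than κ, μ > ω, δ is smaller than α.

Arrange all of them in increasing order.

The consecutive links are each given: η < τ; τ < ω; ω < μ; μ < σ; σ < δ; δ < θ; θ < κ; κ < ψ; ψ < ν; ν < α.

η < τ < ω < μ < σ < δ < θ < κ < ψ < ν < α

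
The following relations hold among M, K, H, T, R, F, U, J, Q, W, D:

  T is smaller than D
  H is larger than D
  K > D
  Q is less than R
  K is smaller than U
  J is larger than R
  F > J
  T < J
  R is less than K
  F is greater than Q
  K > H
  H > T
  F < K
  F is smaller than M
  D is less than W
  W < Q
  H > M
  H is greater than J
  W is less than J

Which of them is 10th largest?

D

Piecing the relations together gives one ordering: T < D < W < Q < R < J < F < M < H < K < U.
The 10th largest is D.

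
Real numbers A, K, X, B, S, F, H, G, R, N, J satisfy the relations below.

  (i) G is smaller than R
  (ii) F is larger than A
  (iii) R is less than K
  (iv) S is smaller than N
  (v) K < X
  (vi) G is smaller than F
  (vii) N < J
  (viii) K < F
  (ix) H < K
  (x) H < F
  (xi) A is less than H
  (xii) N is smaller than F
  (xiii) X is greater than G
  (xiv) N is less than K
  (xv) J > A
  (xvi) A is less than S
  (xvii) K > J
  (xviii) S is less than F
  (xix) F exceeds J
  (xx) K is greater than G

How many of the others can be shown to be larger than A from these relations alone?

7

From A the given relations immediately reach H, S, J, F.
From those, N, K — 6 in total.
From those, X — 7 in total.
No other element is forced above A by the given relations, so the count is 7.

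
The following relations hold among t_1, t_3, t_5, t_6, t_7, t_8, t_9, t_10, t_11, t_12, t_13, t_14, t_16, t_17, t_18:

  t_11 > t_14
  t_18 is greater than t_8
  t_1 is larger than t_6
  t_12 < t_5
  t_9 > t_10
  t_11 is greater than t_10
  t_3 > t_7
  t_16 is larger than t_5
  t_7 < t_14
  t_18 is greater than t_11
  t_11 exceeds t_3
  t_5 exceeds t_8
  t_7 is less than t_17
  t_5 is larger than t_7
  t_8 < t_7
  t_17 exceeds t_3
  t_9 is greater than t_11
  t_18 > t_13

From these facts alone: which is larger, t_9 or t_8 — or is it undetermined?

t_8 < t_7 and t_7 < t_3 give t_8 < t_3.
With t_3 < t_11: t_8 < t_7 < t_3 < t_11.
Then t_11 < t_9 extends the chain to t_9.
So t_9 is larger.

t_9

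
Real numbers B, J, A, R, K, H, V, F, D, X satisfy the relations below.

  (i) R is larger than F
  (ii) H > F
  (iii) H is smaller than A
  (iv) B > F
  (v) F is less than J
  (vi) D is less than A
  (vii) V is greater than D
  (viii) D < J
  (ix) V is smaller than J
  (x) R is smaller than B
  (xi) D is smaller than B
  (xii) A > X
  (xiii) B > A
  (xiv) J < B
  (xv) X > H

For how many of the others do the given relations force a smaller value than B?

Directly below B: F, R, D, A, J.
One step further: H, X, V (8 so far).
No other element is forced below B by the given relations, so the count is 8.

8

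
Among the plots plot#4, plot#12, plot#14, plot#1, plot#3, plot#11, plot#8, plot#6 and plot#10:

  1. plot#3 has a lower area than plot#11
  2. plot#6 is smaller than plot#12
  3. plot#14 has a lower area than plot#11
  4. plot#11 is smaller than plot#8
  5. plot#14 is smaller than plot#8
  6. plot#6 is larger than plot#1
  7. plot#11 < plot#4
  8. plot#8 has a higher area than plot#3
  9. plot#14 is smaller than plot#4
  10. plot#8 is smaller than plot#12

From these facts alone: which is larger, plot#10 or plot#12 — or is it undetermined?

undetermined

Following every chain through plot#10: nothing is chained to plot#10.
plot#12 is not reached, and no chain runs the other way from plot#12 to plot#10.
So the given relations leave the order of plot#10 and plot#12 undetermined.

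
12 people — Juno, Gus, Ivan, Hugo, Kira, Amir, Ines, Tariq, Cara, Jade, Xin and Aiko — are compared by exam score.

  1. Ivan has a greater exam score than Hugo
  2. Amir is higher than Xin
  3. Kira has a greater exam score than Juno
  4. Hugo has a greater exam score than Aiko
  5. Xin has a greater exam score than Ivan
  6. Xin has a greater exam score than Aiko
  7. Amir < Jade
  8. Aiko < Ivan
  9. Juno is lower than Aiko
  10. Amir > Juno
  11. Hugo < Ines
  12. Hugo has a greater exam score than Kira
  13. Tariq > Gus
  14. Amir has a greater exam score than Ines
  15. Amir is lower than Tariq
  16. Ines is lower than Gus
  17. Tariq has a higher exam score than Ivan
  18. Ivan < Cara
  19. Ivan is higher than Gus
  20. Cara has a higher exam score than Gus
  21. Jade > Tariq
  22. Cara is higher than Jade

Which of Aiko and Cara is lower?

Following the relations from Aiko: Aiko < Hugo < Ines < Gus < Ivan < Xin < Amir < Tariq < Jade < Cara.
So Aiko < Cara; Aiko is the lower of the two.

Aiko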